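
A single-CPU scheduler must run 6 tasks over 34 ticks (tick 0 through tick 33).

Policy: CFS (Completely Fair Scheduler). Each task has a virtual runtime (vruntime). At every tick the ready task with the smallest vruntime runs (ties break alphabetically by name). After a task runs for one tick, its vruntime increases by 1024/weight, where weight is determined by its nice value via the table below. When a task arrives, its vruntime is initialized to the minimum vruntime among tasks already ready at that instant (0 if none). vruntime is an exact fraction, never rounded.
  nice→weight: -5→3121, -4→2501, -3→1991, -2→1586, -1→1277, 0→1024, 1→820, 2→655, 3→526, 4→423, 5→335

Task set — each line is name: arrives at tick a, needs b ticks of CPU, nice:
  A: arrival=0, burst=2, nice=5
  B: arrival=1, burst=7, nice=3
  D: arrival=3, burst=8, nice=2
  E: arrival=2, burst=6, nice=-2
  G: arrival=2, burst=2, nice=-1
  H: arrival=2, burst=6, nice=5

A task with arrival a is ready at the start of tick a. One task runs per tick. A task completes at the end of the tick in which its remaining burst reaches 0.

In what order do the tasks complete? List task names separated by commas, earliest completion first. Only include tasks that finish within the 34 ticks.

completion order = A, G, E, D, B, H

t=0: vr[A=0] → run A
t=1: vr[A=1024/335 B=1024/335] → run A
t=2: vr[B=1024/335 E=1024/335 G=1024/335 H=1024/335] → run B
t=3: vr[B=440832/88105 D=1024/335 E=1024/335 G=1024/335 H=1024/335] → run D
t=4: vr[B=440832/88105 D=202752/43885 E=1024/335 G=1024/335 H=1024/335] → run E
t=5: vr[B=440832/88105 D=202752/43885 E=983552/265655 G=1024/335 H=1024/335] → run G
t=6: vr[B=440832/88105 D=202752/43885 E=983552/265655 G=1650688/427795 H=1024/335] → run H
t=7: vr[B=440832/88105 D=202752/43885 E=983552/265655 G=1650688/427795 H=2048/335] → run E
t=8: vr[B=440832/88105 D=202752/43885 E=1155072/265655 G=1650688/427795 H=2048/335] → run G
t=9: vr[B=440832/88105 D=202752/43885 E=1155072/265655 H=2048/335] → run E
t=10: vr[B=440832/88105 D=202752/43885 E=1326592/265655 H=2048/335] → run D
t=11: vr[B=440832/88105 D=54272/8777 E=1326592/265655 H=2048/335] → run E
t=12: vr[B=440832/88105 D=54272/8777 E=1498112/265655 H=2048/335] → run B
t=13: vr[B=612352/88105 D=54272/8777 E=1498112/265655 H=2048/335] → run E
t=14: vr[B=612352/88105 D=54272/8777 E=1669632/265655 H=2048/335] → run H
t=15: vr[B=612352/88105 D=54272/8777 E=1669632/265655 H=3072/335] → run D
t=16: vr[B=612352/88105 D=339968/43885 E=1669632/265655 H=3072/335] → run E
t=17: vr[B=612352/88105 D=339968/43885 H=3072/335] → run B
t=18: vr[B=783872/88105 D=339968/43885 H=3072/335] → run D
t=19: vr[B=783872/88105 D=408576/43885 H=3072/335] → run B
t=20: vr[B=955392/88105 D=408576/43885 H=3072/335] → run H
t=21: vr[B=955392/88105 D=408576/43885 H=4096/335] → run D
t=22: vr[B=955392/88105 D=477184/43885 H=4096/335] → run B
t=23: vr[B=1126912/88105 D=477184/43885 H=4096/335] → run D
t=24: vr[B=1126912/88105 D=545792/43885 H=4096/335] → run H
t=25: vr[B=1126912/88105 D=545792/43885 H=1024/67] → run D
t=26: vr[B=1126912/88105 D=122880/8777 H=1024/67] → run B
t=27: vr[B=1298432/88105 D=122880/8777 H=1024/67] → run D
t=28: vr[B=1298432/88105 H=1024/67] → run B
t=29: vr[H=1024/67] → run H
t=30: vr[H=6144/335] → run H
t=31: (idle)
t=32: (idle)
t=33: (idle)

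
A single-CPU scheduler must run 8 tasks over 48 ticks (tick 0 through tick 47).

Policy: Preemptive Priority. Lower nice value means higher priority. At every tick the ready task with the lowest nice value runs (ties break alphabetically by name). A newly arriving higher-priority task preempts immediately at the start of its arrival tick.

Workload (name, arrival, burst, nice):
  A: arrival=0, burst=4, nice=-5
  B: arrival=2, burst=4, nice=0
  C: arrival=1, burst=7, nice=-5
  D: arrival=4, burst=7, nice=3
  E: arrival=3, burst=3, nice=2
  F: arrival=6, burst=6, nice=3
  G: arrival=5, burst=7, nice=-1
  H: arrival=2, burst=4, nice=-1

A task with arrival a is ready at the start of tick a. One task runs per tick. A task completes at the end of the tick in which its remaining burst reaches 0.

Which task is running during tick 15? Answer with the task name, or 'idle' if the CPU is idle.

running at tick 15 = G

t=0: ready={A} → run A
t=1: ready={A,C} → run A
t=2: ready={A,B,C,H} → run A
t=3: ready={A,B,C,E,H} → run A
t=4: ready={B,C,D,E,H} → run C
t=5: ready={B,C,D,E,G,H} → run C
t=6: ready={B,C,D,E,F,G,H} → run C
t=7: ready={B,C,D,E,F,G,H} → run C
t=8: ready={B,C,D,E,F,G,H} → run C
t=9: ready={B,C,D,E,F,G,H} → run C
t=10: ready={B,C,D,E,F,G,H} → run C
t=11: ready={B,D,E,F,G,H} → run G
t=12: ready={B,D,E,F,G,H} → run G
t=13: ready={B,D,E,F,G,H} → run G
t=14: ready={B,D,E,F,G,H} → run G
t=15: ready={B,D,E,F,G,H} → run G
t=16: ready={B,D,E,F,G,H} → run G
t=17: ready={B,D,E,F,G,H} → run G
t=18: ready={B,D,E,F,H} → run H
t=19: ready={B,D,E,F,H} → run H
t=20: ready={B,D,E,F,H} → run H
t=21: ready={B,D,E,F,H} → run H
t=22: ready={B,D,E,F} → run B
t=23: ready={B,D,E,F} → run B
t=24: ready={B,D,E,F} → run B
t=25: ready={B,D,E,F} → run B
t=26: ready={D,E,F} → run E
t=27: ready={D,E,F} → run E
t=28: ready={D,E,F} → run E
t=29: ready={D,F} → run D
t=30: ready={D,F} → run D
t=31: ready={D,F} → run D
t=32: ready={D,F} → run D
t=33: ready={D,F} → run D
t=34: ready={D,F} → run D
t=35: ready={D,F} → run D
t=36: ready={F} → run F
t=37: ready={F} → run F
t=38: ready={F} → run F
t=39: ready={F} → run F
t=40: ready={F} → run F
t=41: ready={F} → run F
t=42: (idle)
t=43: (idle)
t=44: (idle)
t=45: (idle)
t=46: (idle)
t=47: (idle)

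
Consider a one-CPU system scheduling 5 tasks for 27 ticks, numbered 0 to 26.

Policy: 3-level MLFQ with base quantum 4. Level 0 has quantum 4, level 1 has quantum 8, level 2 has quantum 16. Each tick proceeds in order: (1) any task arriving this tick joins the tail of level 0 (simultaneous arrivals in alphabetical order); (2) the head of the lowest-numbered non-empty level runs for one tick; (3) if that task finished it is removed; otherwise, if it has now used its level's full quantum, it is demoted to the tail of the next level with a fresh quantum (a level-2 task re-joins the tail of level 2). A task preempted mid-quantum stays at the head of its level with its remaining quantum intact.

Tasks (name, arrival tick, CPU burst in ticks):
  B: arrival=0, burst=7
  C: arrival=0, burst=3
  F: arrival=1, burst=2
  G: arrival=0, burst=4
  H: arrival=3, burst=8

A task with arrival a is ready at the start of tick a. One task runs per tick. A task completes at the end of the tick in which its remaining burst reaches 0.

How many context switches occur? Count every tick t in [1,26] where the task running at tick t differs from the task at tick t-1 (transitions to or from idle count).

context switches = 7

t=0: L0/L1/L2 = BCG/-/- → run B
t=1: L0/L1/L2 = BCGF/-/- → run B
t=2: L0/L1/L2 = BCGF/-/- → run B
t=3: L0/L1/L2 = BCGFH/-/- → run B
t=4: L0/L1/L2 = CGFH/B/- → run C
t=5: L0/L1/L2 = CGFH/B/- → run C
t=6: L0/L1/L2 = CGFH/B/- → run C
t=7: L0/L1/L2 = GFH/B/- → run G
t=8: L0/L1/L2 = GFH/B/- → run G
t=9: L0/L1/L2 = GFH/B/- → run G
t=10: L0/L1/L2 = GFH/B/- → run G
t=11: L0/L1/L2 = FH/B/- → run F
t=12: L0/L1/L2 = FH/B/- → run F
t=13: L0/L1/L2 = H/B/- → run H
t=14: L0/L1/L2 = H/B/- → run H
t=15: L0/L1/L2 = H/B/- → run H
t=16: L0/L1/L2 = H/B/- → run H
t=17: L0/L1/L2 = -/BH/- → run B
t=18: L0/L1/L2 = -/BH/- → run B
t=19: L0/L1/L2 = -/BH/- → run B
t=20: L0/L1/L2 = -/H/- → run H
t=21: L0/L1/L2 = -/H/- → run H
t=22: L0/L1/L2 = -/H/- → run H
t=23: L0/L1/L2 = -/H/- → run H
t=24: (idle)
t=25: (idle)
t=26: (idle)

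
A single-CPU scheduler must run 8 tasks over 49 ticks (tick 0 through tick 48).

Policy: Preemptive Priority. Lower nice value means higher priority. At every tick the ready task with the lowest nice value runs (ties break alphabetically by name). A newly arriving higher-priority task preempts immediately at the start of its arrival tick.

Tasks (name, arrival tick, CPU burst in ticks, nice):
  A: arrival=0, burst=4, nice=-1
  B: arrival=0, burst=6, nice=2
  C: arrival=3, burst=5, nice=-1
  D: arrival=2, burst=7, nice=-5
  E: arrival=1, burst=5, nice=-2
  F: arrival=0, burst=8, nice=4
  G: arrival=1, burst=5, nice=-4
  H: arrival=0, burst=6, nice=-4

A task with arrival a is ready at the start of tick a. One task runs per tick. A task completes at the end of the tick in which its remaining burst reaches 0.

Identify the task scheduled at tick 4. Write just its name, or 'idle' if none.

t=0: ready={A,B,F,H} → run H
t=1: ready={A,B,E,F,G,H} → run G
t=2: ready={A,B,D,E,F,G,H} → run D
t=3: ready={A,B,C,D,E,F,G,H} → run D
t=4: ready={A,B,C,D,E,F,G,H} → run D
t=5: ready={A,B,C,D,E,F,G,H} → run D
t=6: ready={A,B,C,D,E,F,G,H} → run D
t=7: ready={A,B,C,D,E,F,G,H} → run D
t=8: ready={A,B,C,D,E,F,G,H} → run D
t=9: ready={A,B,C,E,F,G,H} → run G
t=10: ready={A,B,C,E,F,G,H} → run G
t=11: ready={A,B,C,E,F,G,H} → run G
t=12: ready={A,B,C,E,F,G,H} → run G
t=13: ready={A,B,C,E,F,H} → run H
t=14: ready={A,B,C,E,F,H} → run H
t=15: ready={A,B,C,E,F,H} → run H
t=16: ready={A,B,C,E,F,H} → run H
t=17: ready={A,B,C,E,F,H} → run H
t=18: ready={A,B,C,E,F} → run E
t=19: ready={A,B,C,E,F} → run E
t=20: ready={A,B,C,E,F} → run E
t=21: ready={A,B,C,E,F} → run E
t=22: ready={A,B,C,E,F} → run E
t=23: ready={A,B,C,F} → run A
t=24: ready={A,B,C,F} → run A
t=25: ready={A,B,C,F} → run A
t=26: ready={A,B,C,F} → run A
t=27: ready={B,C,F} → run C
t=28: ready={B,C,F} → run C
t=29: ready={B,C,F} → run C
t=30: ready={B,C,F} → run C
t=31: ready={B,C,F} → run C
t=32: ready={B,F} → run B
t=33: ready={B,F} → run B
t=34: ready={B,F} → run B
t=35: ready={B,F} → run B
t=36: ready={B,F} → run B
t=37: ready={B,F} → run B
t=38: ready={F} → run F
t=39: ready={F} → run F
t=40: ready={F} → run F
t=41: ready={F} → run F
t=42: ready={F} → run F
t=43: ready={F} → run F
t=44: ready={F} → run F
t=45: ready={F} → run F
t=46: (idle)
t=47: (idle)
t=48: (idle)

running at tick 4 = D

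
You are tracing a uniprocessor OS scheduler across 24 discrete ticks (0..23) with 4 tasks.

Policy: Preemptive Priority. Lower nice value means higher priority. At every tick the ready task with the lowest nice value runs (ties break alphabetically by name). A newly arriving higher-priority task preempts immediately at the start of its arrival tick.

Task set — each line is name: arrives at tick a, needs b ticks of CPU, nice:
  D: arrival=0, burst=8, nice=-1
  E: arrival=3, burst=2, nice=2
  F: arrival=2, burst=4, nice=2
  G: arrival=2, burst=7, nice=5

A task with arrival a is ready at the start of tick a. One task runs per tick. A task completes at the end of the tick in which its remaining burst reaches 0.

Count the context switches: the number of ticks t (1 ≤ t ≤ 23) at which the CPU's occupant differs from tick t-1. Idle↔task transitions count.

t=0: ready={D} → run D
t=1: ready={D} → run D
t=2: ready={D,F,G} → run D
t=3: ready={D,E,F,G} → run D
t=4: ready={D,E,F,G} → run D
t=5: ready={D,E,F,G} → run D
t=6: ready={D,E,F,G} → run D
t=7: ready={D,E,F,G} → run D
t=8: ready={E,F,G} → run E
t=9: ready={E,F,G} → run E
t=10: ready={F,G} → run F
t=11: ready={F,G} → run F
t=12: ready={F,G} → run F
t=13: ready={F,G} → run F
t=14: ready={G} → run G
t=15: ready={G} → run G
t=16: ready={G} → run G
t=17: ready={G} → run G
t=18: ready={G} → run G
t=19: ready={G} → run G
t=20: ready={G} → run G
t=21: (idle)
t=22: (idle)
t=23: (idle)

context switches = 4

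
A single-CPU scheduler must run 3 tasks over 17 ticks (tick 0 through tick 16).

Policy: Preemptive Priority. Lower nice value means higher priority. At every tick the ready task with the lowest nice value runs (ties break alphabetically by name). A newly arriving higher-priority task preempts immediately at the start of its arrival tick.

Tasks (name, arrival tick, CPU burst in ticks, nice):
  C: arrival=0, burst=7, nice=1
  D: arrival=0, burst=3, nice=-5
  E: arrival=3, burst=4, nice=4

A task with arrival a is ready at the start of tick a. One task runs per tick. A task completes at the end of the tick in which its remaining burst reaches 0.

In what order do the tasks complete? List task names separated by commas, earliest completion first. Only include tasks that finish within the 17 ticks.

t=0: ready={C,D} → run D
t=1: ready={C,D} → run D
t=2: ready={C,D} → run D
t=3: ready={C,E} → run C
t=4: ready={C,E} → run C
t=5: ready={C,E} → run C
t=6: ready={C,E} → run C
t=7: ready={C,E} → run C
t=8: ready={C,E} → run C
t=9: ready={C,E} → run C
t=10: ready={E} → run E
t=11: ready={E} → run E
t=12: ready={E} → run E
t=13: ready={E} → run E
t=14: (idle)
t=15: (idle)
t=16: (idle)

completion order = D, C, E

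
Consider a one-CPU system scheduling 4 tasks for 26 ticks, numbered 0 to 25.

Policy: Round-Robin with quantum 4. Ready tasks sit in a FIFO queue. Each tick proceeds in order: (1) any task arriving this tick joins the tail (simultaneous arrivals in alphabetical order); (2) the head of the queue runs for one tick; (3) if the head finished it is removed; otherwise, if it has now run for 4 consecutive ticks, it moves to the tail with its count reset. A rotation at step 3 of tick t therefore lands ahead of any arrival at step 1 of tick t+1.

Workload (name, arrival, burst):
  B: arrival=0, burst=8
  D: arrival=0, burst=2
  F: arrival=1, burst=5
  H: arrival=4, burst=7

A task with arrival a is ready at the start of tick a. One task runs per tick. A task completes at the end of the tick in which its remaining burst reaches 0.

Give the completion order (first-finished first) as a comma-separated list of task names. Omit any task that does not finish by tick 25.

completion order = D, B, F, H

t=0: queue=[B,D] q_used=0 → run B
t=1: queue=[B,D,F] q_used=1 → run B
t=2: queue=[B,D,F] q_used=2 → run B
t=3: queue=[B,D,F] q_used=3 → run B
t=4: queue=[D,F,B,H] q_used=0 → run D
t=5: queue=[D,F,B,H] q_used=1 → run D
t=6: queue=[F,B,H] q_used=0 → run F
t=7: queue=[F,B,H] q_used=1 → run F
t=8: queue=[F,B,H] q_used=2 → run F
t=9: queue=[F,B,H] q_used=3 → run F
t=10: queue=[B,H,F] q_used=0 → run B
t=11: queue=[B,H,F] q_used=1 → run B
t=12: queue=[B,H,F] q_used=2 → run B
t=13: queue=[B,H,F] q_used=3 → run B
t=14: queue=[H,F] q_used=0 → run H
t=15: queue=[H,F] q_used=1 → run H
t=16: queue=[H,F] q_used=2 → run H
t=17: queue=[H,F] q_used=3 → run H
t=18: queue=[F,H] q_used=0 → run F
t=19: queue=[H] q_used=0 → run H
t=20: queue=[H] q_used=1 → run H
t=21: queue=[H] q_used=2 → run H
t=22: (idle)
t=23: (idle)
t=24: (idle)
t=25: (idle)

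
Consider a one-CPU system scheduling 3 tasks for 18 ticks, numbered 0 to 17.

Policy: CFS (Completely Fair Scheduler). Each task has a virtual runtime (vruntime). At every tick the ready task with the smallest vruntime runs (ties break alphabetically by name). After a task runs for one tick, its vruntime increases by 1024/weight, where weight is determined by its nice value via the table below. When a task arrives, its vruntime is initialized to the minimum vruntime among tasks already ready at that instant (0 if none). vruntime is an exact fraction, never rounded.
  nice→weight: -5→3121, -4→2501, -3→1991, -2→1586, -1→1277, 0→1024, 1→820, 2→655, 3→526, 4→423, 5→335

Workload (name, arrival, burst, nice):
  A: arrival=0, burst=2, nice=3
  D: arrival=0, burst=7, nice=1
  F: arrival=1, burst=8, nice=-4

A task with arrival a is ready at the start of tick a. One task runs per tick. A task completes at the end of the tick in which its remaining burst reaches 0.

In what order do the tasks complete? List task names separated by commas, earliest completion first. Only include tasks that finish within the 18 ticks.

completion order = A, F, D

t=0: vr[A=0 D=0] → run A
t=1: vr[A=512/263 D=0 F=0] → run D
t=2: vr[A=512/263 D=256/205 F=0] → run F
t=3: vr[A=512/263 D=256/205 F=1024/2501] → run F
t=4: vr[A=512/263 D=256/205 F=2048/2501] → run F
t=5: vr[A=512/263 D=256/205 F=3072/2501] → run F
t=6: vr[A=512/263 D=256/205 F=4096/2501] → run D
t=7: vr[A=512/263 D=512/205 F=4096/2501] → run F
t=8: vr[A=512/263 D=512/205 F=5120/2501] → run A
t=9: vr[D=512/205 F=5120/2501] → run F
t=10: vr[D=512/205 F=6144/2501] → run F
t=11: vr[D=512/205 F=7168/2501] → run D
t=12: vr[D=768/205 F=7168/2501] → run F
t=13: vr[D=768/205] → run D
t=14: vr[D=1024/205] → run D
t=15: vr[D=256/41] → run D
t=16: vr[D=1536/205] → run D
t=17: (idle)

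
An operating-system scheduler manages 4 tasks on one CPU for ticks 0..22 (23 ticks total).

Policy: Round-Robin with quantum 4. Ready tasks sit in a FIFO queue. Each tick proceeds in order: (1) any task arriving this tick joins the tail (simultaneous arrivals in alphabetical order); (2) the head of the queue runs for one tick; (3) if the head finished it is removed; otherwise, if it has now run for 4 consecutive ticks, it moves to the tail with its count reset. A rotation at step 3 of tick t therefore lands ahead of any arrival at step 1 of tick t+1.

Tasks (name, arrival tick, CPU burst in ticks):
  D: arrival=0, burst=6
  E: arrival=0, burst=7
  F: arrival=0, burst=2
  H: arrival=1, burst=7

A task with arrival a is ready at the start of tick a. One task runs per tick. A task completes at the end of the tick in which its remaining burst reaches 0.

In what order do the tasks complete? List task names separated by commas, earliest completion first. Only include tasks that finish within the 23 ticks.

completion order = F, D, E, H

t=0: queue=[D,E,F] q_used=0 → run D
t=1: queue=[D,E,F,H] q_used=1 → run D
t=2: queue=[D,E,F,H] q_used=2 → run D
t=3: queue=[D,E,F,H] q_used=3 → run D
t=4: queue=[E,F,H,D] q_used=0 → run E
t=5: queue=[E,F,H,D] q_used=1 → run E
t=6: queue=[E,F,H,D] q_used=2 → run E
t=7: queue=[E,F,H,D] q_used=3 → run E
t=8: queue=[F,H,D,E] q_used=0 → run F
t=9: queue=[F,H,D,E] q_used=1 → run F
t=10: queue=[H,D,E] q_used=0 → run H
t=11: queue=[H,D,E] q_used=1 → run H
t=12: queue=[H,D,E] q_used=2 → run H
t=13: queue=[H,D,E] q_used=3 → run H
t=14: queue=[D,E,H] q_used=0 → run D
t=15: queue=[D,E,H] q_used=1 → run D
t=16: queue=[E,H] q_used=0 → run E
t=17: queue=[E,H] q_used=1 → run E
t=18: queue=[E,H] q_used=2 → run E
t=19: queue=[H] q_used=0 → run H
t=20: queue=[H] q_used=1 → run H
t=21: queue=[H] q_used=2 → run H
t=22: (idle)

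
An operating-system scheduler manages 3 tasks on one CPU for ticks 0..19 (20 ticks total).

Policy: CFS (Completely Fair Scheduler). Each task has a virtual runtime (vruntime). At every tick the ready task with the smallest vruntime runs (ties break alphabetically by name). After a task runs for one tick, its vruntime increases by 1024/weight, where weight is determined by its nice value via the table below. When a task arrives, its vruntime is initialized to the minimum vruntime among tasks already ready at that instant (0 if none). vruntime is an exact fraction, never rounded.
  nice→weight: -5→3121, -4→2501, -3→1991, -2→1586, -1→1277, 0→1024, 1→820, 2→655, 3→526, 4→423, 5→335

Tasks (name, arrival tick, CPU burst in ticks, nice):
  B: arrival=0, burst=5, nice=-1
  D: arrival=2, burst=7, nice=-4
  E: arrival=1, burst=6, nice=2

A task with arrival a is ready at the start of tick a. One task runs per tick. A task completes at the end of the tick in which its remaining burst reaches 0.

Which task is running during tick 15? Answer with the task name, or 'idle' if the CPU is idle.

t=0: vr[B=0] → run B
t=1: vr[B=1024/1277 E=1024/1277] → run B
t=2: vr[B=2048/1277 D=1024/1277 E=1024/1277] → run D
t=3: vr[B=2048/1277 D=3868672/3193777 E=1024/1277] → run E
t=4: vr[B=2048/1277 D=3868672/3193777 E=1978368/836435] → run D
t=5: vr[B=2048/1277 D=5176320/3193777 E=1978368/836435] → run B
t=6: vr[B=3072/1277 D=5176320/3193777 E=1978368/836435] → run D
t=7: vr[B=3072/1277 D=6483968/3193777 E=1978368/836435] → run D
t=8: vr[B=3072/1277 D=7791616/3193777 E=1978368/836435] → run E
t=9: vr[B=3072/1277 D=7791616/3193777 E=3286016/836435] → run B
t=10: vr[B=4096/1277 D=7791616/3193777 E=3286016/836435] → run D
t=11: vr[B=4096/1277 D=9099264/3193777 E=3286016/836435] → run D
t=12: vr[B=4096/1277 D=10406912/3193777 E=3286016/836435] → run B
t=13: vr[D=10406912/3193777 E=3286016/836435] → run D
t=14: vr[E=3286016/836435] → run E
t=15: vr[E=4593664/836435] → run E
t=16: vr[E=5901312/836435] → run E
t=17: vr[E=1441792/167287] → run E
t=18: (idle)
t=19: (idle)

running at tick 15 = E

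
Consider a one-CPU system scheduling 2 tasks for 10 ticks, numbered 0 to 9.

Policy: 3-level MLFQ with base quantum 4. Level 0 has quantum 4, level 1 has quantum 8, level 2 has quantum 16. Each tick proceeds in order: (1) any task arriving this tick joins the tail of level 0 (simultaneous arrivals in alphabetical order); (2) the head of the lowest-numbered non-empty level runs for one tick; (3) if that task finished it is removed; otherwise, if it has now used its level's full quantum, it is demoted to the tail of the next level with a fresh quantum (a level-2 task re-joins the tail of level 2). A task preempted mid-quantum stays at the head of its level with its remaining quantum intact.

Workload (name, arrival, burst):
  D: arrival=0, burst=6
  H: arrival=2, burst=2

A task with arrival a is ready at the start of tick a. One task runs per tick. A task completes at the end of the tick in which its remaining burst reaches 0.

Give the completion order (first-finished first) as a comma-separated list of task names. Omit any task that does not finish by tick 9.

completion order = H, D

t=0: L0/L1/L2 = D/-/- → run D
t=1: L0/L1/L2 = D/-/- → run D
t=2: L0/L1/L2 = DH/-/- → run D
t=3: L0/L1/L2 = DH/-/- → run D
t=4: L0/L1/L2 = H/D/- → run H
t=5: L0/L1/L2 = H/D/- → run H
t=6: L0/L1/L2 = -/D/- → run D
t=7: L0/L1/L2 = -/D/- → run D
t=8: (idle)
t=9: (idle)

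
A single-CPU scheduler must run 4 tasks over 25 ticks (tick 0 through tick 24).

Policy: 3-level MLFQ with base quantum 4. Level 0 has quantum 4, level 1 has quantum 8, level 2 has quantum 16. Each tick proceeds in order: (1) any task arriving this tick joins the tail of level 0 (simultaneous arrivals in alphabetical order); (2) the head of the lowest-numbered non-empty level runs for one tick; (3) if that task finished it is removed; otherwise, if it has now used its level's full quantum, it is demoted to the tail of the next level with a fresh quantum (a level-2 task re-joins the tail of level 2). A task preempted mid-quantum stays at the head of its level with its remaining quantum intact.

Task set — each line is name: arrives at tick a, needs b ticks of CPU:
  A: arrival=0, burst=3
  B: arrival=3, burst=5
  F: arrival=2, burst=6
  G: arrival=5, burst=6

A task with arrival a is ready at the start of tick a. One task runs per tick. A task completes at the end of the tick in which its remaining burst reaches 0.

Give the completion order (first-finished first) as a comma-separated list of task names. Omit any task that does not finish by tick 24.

t=0: L0/L1/L2 = A/-/- → run A
t=1: L0/L1/L2 = A/-/- → run A
t=2: L0/L1/L2 = AF/-/- → run A
t=3: L0/L1/L2 = FB/-/- → run F
t=4: L0/L1/L2 = FB/-/- → run F
t=5: L0/L1/L2 = FBG/-/- → run F
t=6: L0/L1/L2 = FBG/-/- → run F
t=7: L0/L1/L2 = BG/F/- → run B
t=8: L0/L1/L2 = BG/F/- → run B
t=9: L0/L1/L2 = BG/F/- → run B
t=10: L0/L1/L2 = BG/F/- → run B
t=11: L0/L1/L2 = G/FB/- → run G
t=12: L0/L1/L2 = G/FB/- → run G
t=13: L0/L1/L2 = G/FB/- → run G
t=14: L0/L1/L2 = G/FB/- → run G
t=15: L0/L1/L2 = -/FBG/- → run F
t=16: L0/L1/L2 = -/FBG/- → run F
t=17: L0/L1/L2 = -/BG/- → run B
t=18: L0/L1/L2 = -/G/- → run G
t=19: L0/L1/L2 = -/G/- → run G
t=20: (idle)
t=21: (idle)
t=22: (idle)
t=23: (idle)
t=24: (idle)

completion order = A, F, B, G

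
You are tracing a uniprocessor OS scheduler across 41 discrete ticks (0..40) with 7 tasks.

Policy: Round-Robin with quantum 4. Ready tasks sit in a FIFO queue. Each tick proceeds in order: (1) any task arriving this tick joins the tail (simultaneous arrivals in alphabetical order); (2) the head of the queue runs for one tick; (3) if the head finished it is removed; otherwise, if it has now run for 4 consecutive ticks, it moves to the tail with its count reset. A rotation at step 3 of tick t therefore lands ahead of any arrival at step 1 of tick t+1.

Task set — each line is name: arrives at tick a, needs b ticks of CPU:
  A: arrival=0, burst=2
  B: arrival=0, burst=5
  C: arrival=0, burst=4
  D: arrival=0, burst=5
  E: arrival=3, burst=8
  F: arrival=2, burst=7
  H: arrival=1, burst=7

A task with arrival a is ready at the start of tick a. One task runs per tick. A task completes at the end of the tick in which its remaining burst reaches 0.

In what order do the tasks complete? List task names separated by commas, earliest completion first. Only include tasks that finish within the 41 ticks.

completion order = A, C, B, D, H, F, E

t=0: queue=[A,B,C,D] q_used=0 → run A
t=1: queue=[A,B,C,D,H] q_used=1 → run A
t=2: queue=[B,C,D,H,F] q_used=0 → run B
t=3: queue=[B,C,D,H,F,E] q_used=1 → run B
t=4: queue=[B,C,D,H,F,E] q_used=2 → run B
t=5: queue=[B,C,D,H,F,E] q_used=3 → run B
t=6: queue=[C,D,H,F,E,B] q_used=0 → run C
t=7: queue=[C,D,H,F,E,B] q_used=1 → run C
t=8: queue=[C,D,H,F,E,B] q_used=2 → run C
t=9: queue=[C,D,H,F,E,B] q_used=3 → run C
t=10: queue=[D,H,F,E,B] q_used=0 → run D
t=11: queue=[D,H,F,E,B] q_used=1 → run D
t=12: queue=[D,H,F,E,B] q_used=2 → run D
t=13: queue=[D,H,F,E,B] q_used=3 → run D
t=14: queue=[H,F,E,B,D] q_used=0 → run H
t=15: queue=[H,F,E,B,D] q_used=1 → run H
t=16: queue=[H,F,E,B,D] q_used=2 → run H
t=17: queue=[H,F,E,B,D] q_used=3 → run H
t=18: queue=[F,E,B,D,H] q_used=0 → run F
t=19: queue=[F,E,B,D,H] q_used=1 → run F
t=20: queue=[F,E,B,D,H] q_used=2 → run F
t=21: queue=[F,E,B,D,H] q_used=3 → run F
t=22: queue=[E,B,D,H,F] q_used=0 → run E
t=23: queue=[E,B,D,H,F] q_used=1 → run E
t=24: queue=[E,B,D,H,F] q_used=2 → run E
t=25: queue=[E,B,D,H,F] q_used=3 → run E
t=26: queue=[B,D,H,F,E] q_used=0 → run B
t=27: queue=[D,H,F,E] q_used=0 → run D
t=28: queue=[H,F,E] q_used=0 → run H
t=29: queue=[H,F,E] q_used=1 → run H
t=30: queue=[H,F,E] q_used=2 → run H
t=31: queue=[F,E] q_used=0 → run F
t=32: queue=[F,E] q_used=1 → run F
t=33: queue=[F,E] q_used=2 → run F
t=34: queue=[E] q_used=0 → run E
t=35: queue=[E] q_used=1 → run E
t=36: queue=[E] q_used=2 → run E
t=37: queue=[E] q_used=3 → run E
t=38: (idle)
t=39: (idle)
t=40: (idle)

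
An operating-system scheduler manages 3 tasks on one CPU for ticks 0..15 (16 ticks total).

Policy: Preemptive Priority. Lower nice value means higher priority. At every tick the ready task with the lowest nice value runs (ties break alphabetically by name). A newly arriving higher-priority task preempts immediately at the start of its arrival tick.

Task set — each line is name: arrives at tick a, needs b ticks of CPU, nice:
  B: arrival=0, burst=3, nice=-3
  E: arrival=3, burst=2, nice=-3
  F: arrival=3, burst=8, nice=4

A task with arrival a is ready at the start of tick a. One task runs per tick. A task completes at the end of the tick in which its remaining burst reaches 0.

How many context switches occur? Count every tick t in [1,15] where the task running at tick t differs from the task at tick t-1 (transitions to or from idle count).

context switches = 3

t=0: ready={B} → run B
t=1: ready={B} → run B
t=2: ready={B} → run B
t=3: ready={E,F} → run E
t=4: ready={E,F} → run E
t=5: ready={F} → run F
t=6: ready={F} → run F
t=7: ready={F} → run F
t=8: ready={F} → run F
t=9: ready={F} → run F
t=10: ready={F} → run F
t=11: ready={F} → run F
t=12: ready={F} → run F
t=13: (idle)
t=14: (idle)
t=15: (idle)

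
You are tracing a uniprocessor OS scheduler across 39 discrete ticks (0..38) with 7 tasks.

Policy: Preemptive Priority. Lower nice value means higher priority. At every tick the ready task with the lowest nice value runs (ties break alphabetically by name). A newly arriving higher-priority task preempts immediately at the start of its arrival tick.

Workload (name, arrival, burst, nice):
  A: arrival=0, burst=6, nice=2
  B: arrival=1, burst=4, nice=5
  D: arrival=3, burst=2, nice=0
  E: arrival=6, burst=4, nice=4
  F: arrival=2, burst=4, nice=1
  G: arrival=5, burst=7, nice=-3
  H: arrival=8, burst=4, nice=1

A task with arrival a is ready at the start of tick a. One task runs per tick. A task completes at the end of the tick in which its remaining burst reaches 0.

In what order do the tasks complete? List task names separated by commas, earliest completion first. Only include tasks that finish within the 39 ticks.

t=0: ready={A} → run A
t=1: ready={A,B} → run A
t=2: ready={A,B,F} → run F
t=3: ready={A,B,D,F} → run D
t=4: ready={A,B,D,F} → run D
t=5: ready={A,B,F,G} → run G
t=6: ready={A,B,E,F,G} → run G
t=7: ready={A,B,E,F,G} → run G
t=8: ready={A,B,E,F,G,H} → run G
t=9: ready={A,B,E,F,G,H} → run G
t=10: ready={A,B,E,F,G,H} → run G
t=11: ready={A,B,E,F,G,H} → run G
t=12: ready={A,B,E,F,H} → run F
t=13: ready={A,B,E,F,H} → run F
t=14: ready={A,B,E,F,H} → run F
t=15: ready={A,B,E,H} → run H
t=16: ready={A,B,E,H} → run H
t=17: ready={A,B,E,H} → run H
t=18: ready={A,B,E,H} → run H
t=19: ready={A,B,E} → run A
t=20: ready={A,B,E} → run A
t=21: ready={A,B,E} → run A
t=22: ready={A,B,E} → run A
t=23: ready={B,E} → run E
t=24: ready={B,E} → run E
t=25: ready={B,E} → run E
t=26: ready={B,E} → run E
t=27: ready={B} → run B
t=28: ready={B} → run B
t=29: ready={B} → run B
t=30: ready={B} → run B
t=31: (idle)
t=32: (idle)
t=33: (idle)
t=34: (idle)
t=35: (idle)
t=36: (idle)
t=37: (idle)
t=38: (idle)

completion order = D, G, F, H, A, E, B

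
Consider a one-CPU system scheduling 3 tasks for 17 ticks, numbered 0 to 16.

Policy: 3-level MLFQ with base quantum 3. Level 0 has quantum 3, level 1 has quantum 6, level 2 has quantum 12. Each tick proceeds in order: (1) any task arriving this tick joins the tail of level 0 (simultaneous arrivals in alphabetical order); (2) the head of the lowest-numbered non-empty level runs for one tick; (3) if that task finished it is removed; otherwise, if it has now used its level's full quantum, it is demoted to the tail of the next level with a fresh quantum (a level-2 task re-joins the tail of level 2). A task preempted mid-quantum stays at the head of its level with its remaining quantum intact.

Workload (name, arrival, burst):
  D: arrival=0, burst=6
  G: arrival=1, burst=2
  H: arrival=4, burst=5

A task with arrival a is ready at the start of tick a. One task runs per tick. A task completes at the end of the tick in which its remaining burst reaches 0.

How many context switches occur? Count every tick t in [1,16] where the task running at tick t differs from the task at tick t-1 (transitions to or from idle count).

context switches = 5

t=0: L0/L1/L2 = D/-/- → run D
t=1: L0/L1/L2 = DG/-/- → run D
t=2: L0/L1/L2 = DG/-/- → run D
t=3: L0/L1/L2 = G/D/- → run G
t=4: L0/L1/L2 = GH/D/- → run G
t=5: L0/L1/L2 = H/D/- → run H
t=6: L0/L1/L2 = H/D/- → run H
t=7: L0/L1/L2 = H/D/- → run H
t=8: L0/L1/L2 = -/DH/- → run D
t=9: L0/L1/L2 = -/DH/- → run D
t=10: L0/L1/L2 = -/DH/- → run D
t=11: L0/L1/L2 = -/H/- → run H
t=12: L0/L1/L2 = -/H/- → run H
t=13: (idle)
t=14: (idle)
t=15: (idle)
t=16: (idle)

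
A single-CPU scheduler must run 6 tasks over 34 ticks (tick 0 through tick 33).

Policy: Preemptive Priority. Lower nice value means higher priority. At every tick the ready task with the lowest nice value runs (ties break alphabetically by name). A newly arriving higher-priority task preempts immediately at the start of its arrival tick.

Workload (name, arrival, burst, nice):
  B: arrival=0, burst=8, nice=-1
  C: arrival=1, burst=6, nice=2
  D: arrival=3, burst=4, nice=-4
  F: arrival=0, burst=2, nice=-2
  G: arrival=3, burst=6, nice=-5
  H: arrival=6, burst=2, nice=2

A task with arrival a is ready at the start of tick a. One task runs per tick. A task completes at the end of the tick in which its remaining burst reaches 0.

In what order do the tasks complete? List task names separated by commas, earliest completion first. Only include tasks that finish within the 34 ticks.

completion order = F, G, D, B, C, H

t=0: ready={B,F} → run F
t=1: ready={B,C,F} → run F
t=2: ready={B,C} → run B
t=3: ready={B,C,D,G} → run G
t=4: ready={B,C,D,G} → run G
t=5: ready={B,C,D,G} → run G
t=6: ready={B,C,D,G,H} → run G
t=7: ready={B,C,D,G,H} → run G
t=8: ready={B,C,D,G,H} → run G
t=9: ready={B,C,D,H} → run D
t=10: ready={B,C,D,H} → run D
t=11: ready={B,C,D,H} → run D
t=12: ready={B,C,D,H} → run D
t=13: ready={B,C,H} → run B
t=14: ready={B,C,H} → run B
t=15: ready={B,C,H} → run B
t=16: ready={B,C,H} → run B
t=17: ready={B,C,H} → run B
t=18: ready={B,C,H} → run B
t=19: ready={B,C,H} → run B
t=20: ready={C,H} → run C
t=21: ready={C,H} → run C
t=22: ready={C,H} → run C
t=23: ready={C,H} → run C
t=24: ready={C,H} → run C
t=25: ready={C,H} → run C
t=26: ready={H} → run H
t=27: ready={H} → run H
t=28: (idle)
t=29: (idle)
t=30: (idle)
t=31: (idle)
t=32: (idle)
t=33: (idle)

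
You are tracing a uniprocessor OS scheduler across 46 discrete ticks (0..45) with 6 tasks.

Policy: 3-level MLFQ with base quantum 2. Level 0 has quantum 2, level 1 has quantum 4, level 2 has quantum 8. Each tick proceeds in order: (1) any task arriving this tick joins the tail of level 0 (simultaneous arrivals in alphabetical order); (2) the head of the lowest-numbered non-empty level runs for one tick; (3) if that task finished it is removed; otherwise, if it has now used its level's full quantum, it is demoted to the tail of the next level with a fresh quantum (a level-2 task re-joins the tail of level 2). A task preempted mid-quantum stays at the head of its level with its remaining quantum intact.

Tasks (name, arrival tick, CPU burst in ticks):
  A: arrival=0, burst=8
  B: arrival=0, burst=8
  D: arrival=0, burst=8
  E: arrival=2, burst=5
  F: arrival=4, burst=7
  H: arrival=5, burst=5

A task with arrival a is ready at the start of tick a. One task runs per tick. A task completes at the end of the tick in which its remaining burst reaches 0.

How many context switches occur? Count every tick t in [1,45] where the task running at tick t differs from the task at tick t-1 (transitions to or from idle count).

t=0: L0/L1/L2 = ABD/-/- → run A
t=1: L0/L1/L2 = ABD/-/- → run A
t=2: L0/L1/L2 = BDE/A/- → run B
t=3: L0/L1/L2 = BDE/A/- → run B
t=4: L0/L1/L2 = DEF/AB/- → run D
t=5: L0/L1/L2 = DEFH/AB/- → run D
t=6: L0/L1/L2 = EFH/ABD/- → run E
t=7: L0/L1/L2 = EFH/ABD/- → run E
t=8: L0/L1/L2 = FH/ABDE/- → run F
t=9: L0/L1/L2 = FH/ABDE/- → run F
t=10: L0/L1/L2 = H/ABDEF/- → run H
t=11: L0/L1/L2 = H/ABDEF/- → run H
t=12: L0/L1/L2 = -/ABDEFH/- → run A
t=13: L0/L1/L2 = -/ABDEFH/- → run A
t=14: L0/L1/L2 = -/ABDEFH/- → run A
t=15: L0/L1/L2 = -/ABDEFH/- → run A
t=16: L0/L1/L2 = -/BDEFH/A → run B
t=17: L0/L1/L2 = -/BDEFH/A → run B
t=18: L0/L1/L2 = -/BDEFH/A → run B
t=19: L0/L1/L2 = -/BDEFH/A → run B
t=20: L0/L1/L2 = -/DEFH/AB → run D
t=21: L0/L1/L2 = -/DEFH/AB → run D
t=22: L0/L1/L2 = -/DEFH/AB → run D
t=23: L0/L1/L2 = -/DEFH/AB → run D
t=24: L0/L1/L2 = -/EFH/ABD → run E
t=25: L0/L1/L2 = -/EFH/ABD → run E
t=26: L0/L1/L2 = -/EFH/ABD → run E
t=27: L0/L1/L2 = -/FH/ABD → run F
t=28: L0/L1/L2 = -/FH/ABD → run F
t=29: L0/L1/L2 = -/FH/ABD → run F
t=30: L0/L1/L2 = -/FH/ABD → run F
t=31: L0/L1/L2 = -/H/ABDF → run H
t=32: L0/L1/L2 = -/H/ABDF → run H
t=33: L0/L1/L2 = -/H/ABDF → run H
t=34: L0/L1/L2 = -/-/ABDF → run A
t=35: L0/L1/L2 = -/-/ABDF → run A
t=36: L0/L1/L2 = -/-/BDF → run B
t=37: L0/L1/L2 = -/-/BDF → run B
t=38: L0/L1/L2 = -/-/DF → run D
t=39: L0/L1/L2 = -/-/DF → run D
t=40: L0/L1/L2 = -/-/F → run F
t=41: (idle)
t=42: (idle)
t=43: (idle)
t=44: (idle)
t=45: (idle)

context switches = 16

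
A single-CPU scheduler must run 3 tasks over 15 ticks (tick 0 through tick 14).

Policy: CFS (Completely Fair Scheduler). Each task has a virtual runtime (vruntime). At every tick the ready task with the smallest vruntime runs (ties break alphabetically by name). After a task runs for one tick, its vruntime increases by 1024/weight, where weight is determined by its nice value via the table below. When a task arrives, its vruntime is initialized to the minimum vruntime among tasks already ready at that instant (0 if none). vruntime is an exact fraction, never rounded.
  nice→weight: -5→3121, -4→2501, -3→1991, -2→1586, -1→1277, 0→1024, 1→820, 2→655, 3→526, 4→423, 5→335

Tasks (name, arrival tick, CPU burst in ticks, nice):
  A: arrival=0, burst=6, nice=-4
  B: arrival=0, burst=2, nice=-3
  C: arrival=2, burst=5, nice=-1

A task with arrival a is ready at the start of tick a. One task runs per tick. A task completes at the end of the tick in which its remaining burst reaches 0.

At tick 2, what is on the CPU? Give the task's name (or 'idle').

t=0: vr[A=0 B=0] → run A
t=1: vr[A=1024/2501 B=0] → run B
t=2: vr[A=1024/2501 B=1024/1991 C=1024/2501] → run A
t=3: vr[A=2048/2501 B=1024/1991 C=1024/2501] → run C
t=4: vr[A=2048/2501 B=1024/1991 C=3868672/3193777] → run B
t=5: vr[A=2048/2501 C=3868672/3193777] → run A
t=6: vr[A=3072/2501 C=3868672/3193777] → run C
t=7: vr[A=3072/2501 C=6429696/3193777] → run A
t=8: vr[A=4096/2501 C=6429696/3193777] → run A
t=9: vr[A=5120/2501 C=6429696/3193777] → run C
t=10: vr[A=5120/2501 C=8990720/3193777] → run A
t=11: vr[C=8990720/3193777] → run C
t=12: vr[C=11551744/3193777] → run C
t=13: (idle)
t=14: (idle)

running at tick 2 = A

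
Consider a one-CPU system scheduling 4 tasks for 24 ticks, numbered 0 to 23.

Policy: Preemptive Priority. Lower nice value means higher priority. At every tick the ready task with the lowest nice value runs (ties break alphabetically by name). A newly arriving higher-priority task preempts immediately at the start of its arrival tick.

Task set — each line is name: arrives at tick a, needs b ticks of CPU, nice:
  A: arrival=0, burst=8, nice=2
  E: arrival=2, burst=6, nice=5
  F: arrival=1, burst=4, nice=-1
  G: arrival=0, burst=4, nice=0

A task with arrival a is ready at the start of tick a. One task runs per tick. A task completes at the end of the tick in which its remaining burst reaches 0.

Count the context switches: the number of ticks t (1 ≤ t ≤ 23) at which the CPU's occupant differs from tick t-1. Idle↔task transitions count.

t=0: ready={A,G} → run G
t=1: ready={A,F,G} → run F
t=2: ready={A,E,F,G} → run F
t=3: ready={A,E,F,G} → run F
t=4: ready={A,E,F,G} → run F
t=5: ready={A,E,G} → run G
t=6: ready={A,E,G} → run G
t=7: ready={A,E,G} → run G
t=8: ready={A,E} → run A
t=9: ready={A,E} → run A
t=10: ready={A,E} → run A
t=11: ready={A,E} → run A
t=12: ready={A,E} → run A
t=13: ready={A,E} → run A
t=14: ready={A,E} → run A
t=15: ready={A,E} → run A
t=16: ready={E} → run E
t=17: ready={E} → run E
t=18: ready={E} → run E
t=19: ready={E} → run E
t=20: ready={E} → run E
t=21: ready={E} → run E
t=22: (idle)
t=23: (idle)

context switches = 5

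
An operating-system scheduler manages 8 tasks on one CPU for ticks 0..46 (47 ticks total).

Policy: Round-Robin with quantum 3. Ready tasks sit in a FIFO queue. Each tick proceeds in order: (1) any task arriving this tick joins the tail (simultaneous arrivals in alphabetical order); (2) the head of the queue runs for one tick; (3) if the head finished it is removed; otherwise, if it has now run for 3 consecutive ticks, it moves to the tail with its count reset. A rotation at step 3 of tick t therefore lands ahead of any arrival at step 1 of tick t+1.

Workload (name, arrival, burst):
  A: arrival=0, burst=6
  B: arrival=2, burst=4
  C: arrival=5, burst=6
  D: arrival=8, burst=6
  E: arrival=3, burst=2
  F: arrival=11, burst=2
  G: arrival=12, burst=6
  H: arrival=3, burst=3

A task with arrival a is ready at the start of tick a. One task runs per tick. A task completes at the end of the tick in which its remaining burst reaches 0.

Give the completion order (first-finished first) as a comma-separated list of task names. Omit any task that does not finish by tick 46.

t=0: queue=[A] q_used=0 → run A
t=1: queue=[A] q_used=1 → run A
t=2: queue=[A,B] q_used=2 → run A
t=3: queue=[B,A,E,H] q_used=0 → run B
t=4: queue=[B,A,E,H] q_used=1 → run B
t=5: queue=[B,A,E,H,C] q_used=2 → run B
t=6: queue=[A,E,H,C,B] q_used=0 → run A
t=7: queue=[A,E,H,C,B] q_used=1 → run A
t=8: queue=[A,E,H,C,B,D] q_used=2 → run A
t=9: queue=[E,H,C,B,D] q_used=0 → run E
t=10: queue=[E,H,C,B,D] q_used=1 → run E
t=11: queue=[H,C,B,D,F] q_used=0 → run H
t=12: queue=[H,C,B,D,F,G] q_used=1 → run H
t=13: queue=[H,C,B,D,F,G] q_used=2 → run H
t=14: queue=[C,B,D,F,G] q_used=0 → run C
t=15: queue=[C,B,D,F,G] q_used=1 → run C
t=16: queue=[C,B,D,F,G] q_used=2 → run C
t=17: queue=[B,D,F,G,C] q_used=0 → run B
t=18: queue=[D,F,G,C] q_used=0 → run D
t=19: queue=[D,F,G,C] q_used=1 → run D
t=20: queue=[D,F,G,C] q_used=2 → run D
t=21: queue=[F,G,C,D] q_used=0 → run F
t=22: queue=[F,G,C,D] q_used=1 → run F
t=23: queue=[G,C,D] q_used=0 → run G
t=24: queue=[G,C,D] q_used=1 → run G
t=25: queue=[G,C,D] q_used=2 → run G
t=26: queue=[C,D,G] q_used=0 → run C
t=27: queue=[C,D,G] q_used=1 → run C
t=28: queue=[C,D,G] q_used=2 → run C
t=29: queue=[D,G] q_used=0 → run D
t=30: queue=[D,G] q_used=1 → run D
t=31: queue=[D,G] q_used=2 → run D
t=32: queue=[G] q_used=0 → run G
t=33: queue=[G] q_used=1 → run G
t=34: queue=[G] q_used=2 → run G
t=35: (idle)
t=36: (idle)
t=37: (idle)
t=38: (idle)
t=39: (idle)
t=40: (idle)
t=41: (idle)
t=42: (idle)
t=43: (idle)
t=44: (idle)
t=45: (idle)
t=46: (idle)

completion order = A, E, H, B, F, C, D, G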